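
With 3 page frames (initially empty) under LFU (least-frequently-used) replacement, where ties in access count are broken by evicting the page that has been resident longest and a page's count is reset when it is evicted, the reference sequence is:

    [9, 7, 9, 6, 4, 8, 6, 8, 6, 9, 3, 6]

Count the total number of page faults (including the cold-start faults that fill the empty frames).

9 -> miss, frames {9}
7 -> miss, frames {9,7}
9 -> hit
6 -> miss, frames {9,7,6}
4 -> miss, evict 7, frames {9,6,4}
8 -> miss, evict 6, frames {9,4,8}
6 -> miss, evict 4, frames {9,8,6}
8 -> hit
6 -> hit
9 -> hit
3 -> miss, evict 8, frames {9,6,3}
6 -> hit
Page faults: 7.

7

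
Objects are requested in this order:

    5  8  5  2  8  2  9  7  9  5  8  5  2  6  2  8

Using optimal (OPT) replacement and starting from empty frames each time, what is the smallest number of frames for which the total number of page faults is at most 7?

4

f=1: 16 faults
f=2: 10 faults
f=3: 8 faults
f=4: 7 faults
f=5: 6 faults
f=6: 6 faults
Smallest f with faults ≤ 7 is 4.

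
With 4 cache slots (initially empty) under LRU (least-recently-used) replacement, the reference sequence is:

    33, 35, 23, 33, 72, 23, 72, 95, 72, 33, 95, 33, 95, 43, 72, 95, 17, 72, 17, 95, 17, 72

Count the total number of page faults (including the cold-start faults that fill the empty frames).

33: miss, frames (33)
35: miss, frames (33 35)
23: miss, frames (33 35 23)
33: hit
72: miss, frames (35 23 33 72)
23: hit
72: hit
95: miss, evict 35, frames (33 23 72 95)
72: hit
33: hit
95: hit
33: hit
95: hit
43: miss, evict 23, frames (72 33 95 43)
72: hit
95: hit
17: miss, evict 33, frames (43 72 95 17)
72: hit
17: hit
95: hit
17: hit
72: hit
Page faults: 7.

7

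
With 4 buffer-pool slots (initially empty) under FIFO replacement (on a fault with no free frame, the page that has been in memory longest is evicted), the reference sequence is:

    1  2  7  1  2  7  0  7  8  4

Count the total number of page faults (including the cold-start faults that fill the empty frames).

6

1 -> miss, frames (1)
2 -> miss, frames (1 2)
7 -> miss, frames (1 2 7)
1 -> hit
2 -> hit
7 -> hit
0 -> miss, frames (1 2 7 0)
7 -> hit
8 -> miss, evict 1, frames (2 7 0 8)
4 -> miss, evict 2, frames (7 0 8 4)
Page faults: 6.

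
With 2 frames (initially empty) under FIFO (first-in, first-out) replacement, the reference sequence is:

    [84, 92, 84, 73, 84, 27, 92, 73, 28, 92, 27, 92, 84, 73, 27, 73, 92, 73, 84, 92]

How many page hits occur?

3

84: miss, frames {84}
92: miss, frames {84,92}
84: hit
73: miss, evict 84, frames {92,73}
84: miss, evict 92, frames {73,84}
27: miss, evict 73, frames {84,27}
92: miss, evict 84, frames {27,92}
73: miss, evict 27, frames {92,73}
28: miss, evict 92, frames {73,28}
92: miss, evict 73, frames {28,92}
27: miss, evict 28, frames {92,27}
92: hit
84: miss, evict 92, frames {27,84}
73: miss, evict 27, frames {84,73}
27: miss, evict 84, frames {73,27}
73: hit
92: miss, evict 73, frames {27,92}
73: miss, evict 27, frames {92,73}
84: miss, evict 92, frames {73,84}
92: miss, evict 73, frames {84,92}
Hits: 3.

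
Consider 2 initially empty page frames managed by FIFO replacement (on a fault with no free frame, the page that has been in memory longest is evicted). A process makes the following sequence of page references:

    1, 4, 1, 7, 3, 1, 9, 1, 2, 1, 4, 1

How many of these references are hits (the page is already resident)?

1 -> miss, frames [1]
4 -> miss, frames [1, 4]
1 -> hit
7 -> miss, evict 1, frames [4, 7]
3 -> miss, evict 4, frames [7, 3]
1 -> miss, evict 7, frames [3, 1]
9 -> miss, evict 3, frames [1, 9]
1 -> hit
2 -> miss, evict 1, frames [9, 2]
1 -> miss, evict 9, frames [2, 1]
4 -> miss, evict 2, frames [1, 4]
1 -> hit
Hits: 3.

3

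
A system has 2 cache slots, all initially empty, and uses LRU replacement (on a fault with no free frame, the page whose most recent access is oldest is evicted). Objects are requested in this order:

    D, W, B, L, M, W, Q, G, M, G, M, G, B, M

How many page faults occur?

11

D -> fault, frames [D]
W -> fault, frames [D, W]
B -> fault, evict D, frames [W, B]
L -> fault, evict W, frames [B, L]
M -> fault, evict B, frames [L, M]
W -> fault, evict L, frames [M, W]
Q -> fault, evict M, frames [W, Q]
G -> fault, evict W, frames [Q, G]
M -> fault, evict Q, frames [G, M]
G -> hit
M -> hit
G -> hit
B -> fault, evict M, frames [G, B]
M -> fault, evict G, frames [B, M]
Page faults: 11.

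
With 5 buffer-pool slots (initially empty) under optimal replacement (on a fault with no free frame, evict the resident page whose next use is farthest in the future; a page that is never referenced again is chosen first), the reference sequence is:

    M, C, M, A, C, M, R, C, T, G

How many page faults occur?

6

M -> miss, frames {M}
C -> miss, frames {M,C}
M -> hit
A -> miss, frames {M,C,A}
C -> hit
M -> hit
R -> miss, frames {M,C,A,R}
C -> hit
T -> miss, frames {M,C,A,R,T}
G -> miss, evict T, frames {M,C,A,R,G}
Page faults: 6.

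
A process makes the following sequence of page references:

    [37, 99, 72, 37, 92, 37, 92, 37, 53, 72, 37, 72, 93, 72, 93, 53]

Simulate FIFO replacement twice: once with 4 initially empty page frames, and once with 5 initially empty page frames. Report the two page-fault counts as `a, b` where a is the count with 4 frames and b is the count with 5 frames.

8, 6

4 frames: F F F . F . . . F . F . F F . . → 8 faults.
5 frames: F F F . F . . . F . . . F . . . → 6 faults.
6 < 8: adding a frame reduced faults, as is typical.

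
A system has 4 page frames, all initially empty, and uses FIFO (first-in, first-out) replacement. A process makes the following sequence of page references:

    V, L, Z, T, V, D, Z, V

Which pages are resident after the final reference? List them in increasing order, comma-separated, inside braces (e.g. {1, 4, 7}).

{D, T, V, Z}

V → miss, frames {V}
L → miss, frames {V,L}
Z → miss, frames {V,L,Z}
T → miss, frames {V,L,Z,T}
V → hit
D → miss, evict V, frames {L,Z,T,D}
Z → hit
V → miss, evict L, frames {Z,T,D,V}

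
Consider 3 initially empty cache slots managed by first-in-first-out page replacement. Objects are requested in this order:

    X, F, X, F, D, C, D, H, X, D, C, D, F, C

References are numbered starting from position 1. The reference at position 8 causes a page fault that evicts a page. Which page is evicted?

pos 1: X → fault, frames {X}
pos 2: F → fault, frames {X,F}
pos 3: X → hit
pos 4: F → hit
pos 5: D → fault, frames {X,F,D}
pos 6: C → fault, evict X, frames {F,D,C}
pos 7: D → hit
pos 8: H → fault, evict F, frames {D,C,H}
At position 8, page F is evicted.

F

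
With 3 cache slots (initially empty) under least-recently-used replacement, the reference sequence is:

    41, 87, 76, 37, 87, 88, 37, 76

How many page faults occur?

6

41 -> miss, frames {41}
87 -> miss, frames {41,87}
76 -> miss, frames {41,87,76}
37 -> miss, evict 41, frames {87,76,37}
87 -> hit
88 -> miss, evict 76, frames {37,87,88}
37 -> hit
76 -> miss, evict 87, frames {88,37,76}
Page faults: 6.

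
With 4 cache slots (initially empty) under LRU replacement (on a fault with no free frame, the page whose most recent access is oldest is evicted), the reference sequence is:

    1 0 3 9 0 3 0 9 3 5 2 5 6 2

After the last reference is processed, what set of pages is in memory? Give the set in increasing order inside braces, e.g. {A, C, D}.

1 -> miss, frames {1}
0 -> miss, frames {1,0}
3 -> miss, frames {1,0,3}
9 -> miss, frames {1,0,3,9}
0 -> hit
3 -> hit
0 -> hit
9 -> hit
3 -> hit
5 -> miss, evict 1, frames {0,9,3,5}
2 -> miss, evict 0, frames {9,3,5,2}
5 -> hit
6 -> miss, evict 9, frames {3,2,5,6}
2 -> hit

{2, 3, 5, 6}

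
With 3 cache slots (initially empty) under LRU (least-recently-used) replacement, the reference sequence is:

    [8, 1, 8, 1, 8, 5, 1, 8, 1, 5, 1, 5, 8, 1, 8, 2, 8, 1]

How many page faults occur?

8: fault, frames [8]
1: fault, frames [8, 1]
8: hit
1: hit
8: hit
5: fault, frames [1, 8, 5]
1: hit
8: hit
1: hit
5: hit
1: hit
5: hit
8: hit
1: hit
8: hit
2: fault, evict 5, frames [1, 8, 2]
8: hit
1: hit
Page faults: 4.

4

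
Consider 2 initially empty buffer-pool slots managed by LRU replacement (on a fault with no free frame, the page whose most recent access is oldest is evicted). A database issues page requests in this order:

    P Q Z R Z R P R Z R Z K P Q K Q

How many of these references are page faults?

P: fault, frames {P}
Q: fault, frames {P,Q}
Z: fault, evict P, frames {Q,Z}
R: fault, evict Q, frames {Z,R}
Z: hit
R: hit
P: fault, evict Z, frames {R,P}
R: hit
Z: fault, evict P, frames {R,Z}
R: hit
Z: hit
K: fault, evict R, frames {Z,K}
P: fault, evict Z, frames {K,P}
Q: fault, evict K, frames {P,Q}
K: fault, evict P, frames {Q,K}
Q: hit
Page faults: 10.

10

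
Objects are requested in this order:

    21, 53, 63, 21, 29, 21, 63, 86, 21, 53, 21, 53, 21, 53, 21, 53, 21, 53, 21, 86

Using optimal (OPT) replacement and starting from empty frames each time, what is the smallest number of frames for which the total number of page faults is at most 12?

f=1: 20 faults
f=2: 8 faults
f=3: 6 faults
f=4: 5 faults
f=5: 5 faults
Smallest f with faults ≤ 12 is 2.

2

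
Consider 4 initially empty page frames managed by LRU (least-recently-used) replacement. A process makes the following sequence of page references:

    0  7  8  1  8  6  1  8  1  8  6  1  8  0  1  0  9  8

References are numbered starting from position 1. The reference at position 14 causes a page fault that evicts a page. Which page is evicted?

pos 1: 0 -> miss, frames {0}
pos 2: 7 -> miss, frames {0,7}
pos 3: 8 -> miss, frames {0,7,8}
pos 4: 1 -> miss, frames {0,7,8,1}
pos 5: 8 -> hit
pos 6: 6 -> miss, evict 0, frames {7,1,8,6}
pos 7: 1 -> hit
pos 8: 8 -> hit
pos 9: 1 -> hit
pos 10: 8 -> hit
pos 11: 6 -> hit
pos 12: 1 -> hit
pos 13: 8 -> hit
pos 14: 0 -> miss, evict 7, frames {6,1,8,0}
At position 14, page 7 is evicted.

7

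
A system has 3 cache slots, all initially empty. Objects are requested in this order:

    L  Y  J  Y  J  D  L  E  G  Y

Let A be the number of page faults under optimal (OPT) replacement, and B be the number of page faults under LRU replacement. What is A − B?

-2

Under OPT: F F F . . F . F F . → 6 faults.
Under LRU: F F F . . F F F F F → 8 faults.
A − B = 6 − 8 = -2.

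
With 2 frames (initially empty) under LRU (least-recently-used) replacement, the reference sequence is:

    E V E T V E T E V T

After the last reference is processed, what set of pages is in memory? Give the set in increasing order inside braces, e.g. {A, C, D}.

E -> fault, frames {E}
V -> fault, frames {E,V}
E -> hit
T -> fault, evict V, frames {E,T}
V -> fault, evict E, frames {T,V}
E -> fault, evict T, frames {V,E}
T -> fault, evict V, frames {E,T}
E -> hit
V -> fault, evict T, frames {E,V}
T -> fault, evict E, frames {V,T}

{T, V}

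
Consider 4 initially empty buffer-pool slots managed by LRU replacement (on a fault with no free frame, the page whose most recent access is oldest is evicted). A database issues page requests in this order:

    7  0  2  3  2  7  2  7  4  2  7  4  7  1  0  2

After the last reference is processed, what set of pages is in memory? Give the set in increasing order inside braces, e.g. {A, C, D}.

{0, 1, 2, 7}

7 → miss, frames {7}
0 → miss, frames {7,0}
2 → miss, frames {7,0,2}
3 → miss, frames {7,0,2,3}
2 → hit
7 → hit
2 → hit
7 → hit
4 → miss, evict 0, frames {3,2,7,4}
2 → hit
7 → hit
4 → hit
7 → hit
1 → miss, evict 3, frames {2,4,7,1}
0 → miss, evict 2, frames {4,7,1,0}
2 → miss, evict 4, frames {7,1,0,2}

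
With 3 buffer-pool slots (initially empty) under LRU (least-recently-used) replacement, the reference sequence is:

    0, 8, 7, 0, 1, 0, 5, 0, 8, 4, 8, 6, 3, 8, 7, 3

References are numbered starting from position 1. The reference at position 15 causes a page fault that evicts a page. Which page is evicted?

6

pos 1: 0 → fault, frames [0]
pos 2: 8 → fault, frames [0, 8]
pos 3: 7 → fault, frames [0, 8, 7]
pos 4: 0 → hit
pos 5: 1 → fault, evict 8, frames [7, 0, 1]
pos 6: 0 → hit
pos 7: 5 → fault, evict 7, frames [1, 0, 5]
pos 8: 0 → hit
pos 9: 8 → fault, evict 1, frames [5, 0, 8]
pos 10: 4 → fault, evict 5, frames [0, 8, 4]
pos 11: 8 → hit
pos 12: 6 → fault, evict 0, frames [4, 8, 6]
pos 13: 3 → fault, evict 4, frames [8, 6, 3]
pos 14: 8 → hit
pos 15: 7 → fault, evict 6, frames [3, 8, 7]
At position 15, page 6 is evicted.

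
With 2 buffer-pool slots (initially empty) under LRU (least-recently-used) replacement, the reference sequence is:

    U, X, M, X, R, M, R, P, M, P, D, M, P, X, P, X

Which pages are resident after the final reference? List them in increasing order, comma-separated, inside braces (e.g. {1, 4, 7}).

U: miss, frames {U}
X: miss, frames {U,X}
M: miss, evict U, frames {X,M}
X: hit
R: miss, evict M, frames {X,R}
M: miss, evict X, frames {R,M}
R: hit
P: miss, evict M, frames {R,P}
M: miss, evict R, frames {P,M}
P: hit
D: miss, evict M, frames {P,D}
M: miss, evict P, frames {D,M}
P: miss, evict D, frames {M,P}
X: miss, evict M, frames {P,X}
P: hit
X: hit

{P, X}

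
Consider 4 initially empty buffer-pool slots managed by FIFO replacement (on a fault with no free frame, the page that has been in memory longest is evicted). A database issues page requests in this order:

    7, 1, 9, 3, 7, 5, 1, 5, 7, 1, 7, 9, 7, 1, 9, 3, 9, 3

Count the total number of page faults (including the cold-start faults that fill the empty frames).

7 → fault, frames (7)
1 → fault, frames (7 1)
9 → fault, frames (7 1 9)
3 → fault, frames (7 1 9 3)
7 → hit
5 → fault, evict 7, frames (1 9 3 5)
1 → hit
5 → hit
7 → fault, evict 1, frames (9 3 5 7)
1 → fault, evict 9, frames (3 5 7 1)
7 → hit
9 → fault, evict 3, frames (5 7 1 9)
7 → hit
1 → hit
9 → hit
3 → fault, evict 5, frames (7 1 9 3)
9 → hit
3 → hit
Page faults: 9.

9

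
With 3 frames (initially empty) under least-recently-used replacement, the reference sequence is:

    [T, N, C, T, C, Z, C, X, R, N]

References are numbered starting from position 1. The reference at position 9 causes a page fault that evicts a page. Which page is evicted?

Z

pos 1: T -> fault, frames (T)
pos 2: N -> fault, frames (T N)
pos 3: C -> fault, frames (T N C)
pos 4: T -> hit
pos 5: C -> hit
pos 6: Z -> fault, evict N, frames (T C Z)
pos 7: C -> hit
pos 8: X -> fault, evict T, frames (Z C X)
pos 9: R -> fault, evict Z, frames (C X R)
At position 9, page Z is evicted.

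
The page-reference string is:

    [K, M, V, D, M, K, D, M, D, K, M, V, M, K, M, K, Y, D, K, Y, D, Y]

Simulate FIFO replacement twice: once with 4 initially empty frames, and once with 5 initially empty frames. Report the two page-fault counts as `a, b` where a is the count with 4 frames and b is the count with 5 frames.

4 frames: F F F F . . . . . . . . . . . . F . F . . . → 6 faults.
5 frames: F F F F . . . . . . . . . . . . F . . . . . → 5 faults.
5 < 6: adding a frame reduced faults, as is typical.

6, 5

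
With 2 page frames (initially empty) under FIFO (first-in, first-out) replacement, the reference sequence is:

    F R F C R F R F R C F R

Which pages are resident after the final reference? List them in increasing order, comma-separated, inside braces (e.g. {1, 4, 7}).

F: miss, frames {F}
R: miss, frames {F,R}
F: hit
C: miss, evict F, frames {R,C}
R: hit
F: miss, evict R, frames {C,F}
R: miss, evict C, frames {F,R}
F: hit
R: hit
C: miss, evict F, frames {R,C}
F: miss, evict R, frames {C,F}
R: miss, evict C, frames {F,R}

{F, R}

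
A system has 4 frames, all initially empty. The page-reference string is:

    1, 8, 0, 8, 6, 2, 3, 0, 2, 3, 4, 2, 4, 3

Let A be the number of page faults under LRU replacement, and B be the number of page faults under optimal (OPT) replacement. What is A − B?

Under LRU: F F F . F F F F . . F . . . → 8 faults.
Under OPT: F F F . F F F . . . F . . . → 7 faults.
A − B = 8 − 7 = 1.

1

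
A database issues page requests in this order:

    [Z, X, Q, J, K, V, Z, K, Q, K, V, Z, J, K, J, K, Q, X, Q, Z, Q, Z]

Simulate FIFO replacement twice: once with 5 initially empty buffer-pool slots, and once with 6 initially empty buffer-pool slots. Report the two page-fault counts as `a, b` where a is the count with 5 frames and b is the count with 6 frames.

5 frames: F F F F F F F . . . . . . . . . . F F . . . → 9 faults.
6 frames: F F F F F F . . . . . . . . . . . . . . . . → 6 faults.
6 < 9: adding a frame reduced faults, as is typical.

9, 6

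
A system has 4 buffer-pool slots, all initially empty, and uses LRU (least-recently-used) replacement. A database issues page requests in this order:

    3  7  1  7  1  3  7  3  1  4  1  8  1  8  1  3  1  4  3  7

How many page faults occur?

3: fault, frames {3}
7: fault, frames {3,7}
1: fault, frames {3,7,1}
7: hit
1: hit
3: hit
7: hit
3: hit
1: hit
4: fault, frames {7,3,1,4}
1: hit
8: fault, evict 7, frames {3,4,1,8}
1: hit
8: hit
1: hit
3: hit
1: hit
4: hit
3: hit
7: fault, evict 8, frames {1,4,3,7}
Page faults: 6.

6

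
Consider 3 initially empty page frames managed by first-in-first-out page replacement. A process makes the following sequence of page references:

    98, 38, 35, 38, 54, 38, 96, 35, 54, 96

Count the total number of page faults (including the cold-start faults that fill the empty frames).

98 → fault, frames [98]
38 → fault, frames [98, 38]
35 → fault, frames [98, 38, 35]
38 → hit
54 → fault, evict 98, frames [38, 35, 54]
38 → hit
96 → fault, evict 38, frames [35, 54, 96]
35 → hit
54 → hit
96 → hit
Page faults: 5.

5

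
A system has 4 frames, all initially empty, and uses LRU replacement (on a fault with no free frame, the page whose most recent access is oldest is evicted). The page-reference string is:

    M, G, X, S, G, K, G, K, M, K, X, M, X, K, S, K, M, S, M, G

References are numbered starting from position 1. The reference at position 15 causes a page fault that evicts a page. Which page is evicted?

pos 1: M → fault, frames [M]
pos 2: G → fault, frames [M, G]
pos 3: X → fault, frames [M, G, X]
pos 4: S → fault, frames [M, G, X, S]
pos 5: G → hit
pos 6: K → fault, evict M, frames [X, S, G, K]
pos 7: G → hit
pos 8: K → hit
pos 9: M → fault, evict X, frames [S, G, K, M]
pos 10: K → hit
pos 11: X → fault, evict S, frames [G, M, K, X]
pos 12: M → hit
pos 13: X → hit
pos 14: K → hit
pos 15: S → fault, evict G, frames [M, X, K, S]
At position 15, page G is evicted.

G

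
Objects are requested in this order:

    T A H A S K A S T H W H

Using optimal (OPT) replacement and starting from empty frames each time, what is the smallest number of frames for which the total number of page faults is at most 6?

5

f=1: 12 faults
f=2: 9 faults
f=3: 8 faults
f=4: 7 faults
f=5: 6 faults
f=6: 6 faults
Smallest f with faults ≤ 6 is 5.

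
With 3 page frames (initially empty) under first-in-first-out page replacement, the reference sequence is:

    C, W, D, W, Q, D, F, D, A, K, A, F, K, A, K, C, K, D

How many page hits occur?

C -> miss, frames (C)
W -> miss, frames (C W)
D -> miss, frames (C W D)
W -> hit
Q -> miss, evict C, frames (W D Q)
D -> hit
F -> miss, evict W, frames (D Q F)
D -> hit
A -> miss, evict D, frames (Q F A)
K -> miss, evict Q, frames (F A K)
A -> hit
F -> hit
K -> hit
A -> hit
K -> hit
C -> miss, evict F, frames (A K C)
K -> hit
D -> miss, evict A, frames (K C D)
Hits: 9.

9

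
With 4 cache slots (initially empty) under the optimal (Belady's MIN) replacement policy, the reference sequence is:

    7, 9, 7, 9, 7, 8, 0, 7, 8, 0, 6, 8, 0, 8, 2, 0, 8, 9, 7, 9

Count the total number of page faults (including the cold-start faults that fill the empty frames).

7

7: fault, frames (7)
9: fault, frames (7 9)
7: hit
9: hit
7: hit
8: fault, frames (7 9 8)
0: fault, frames (7 9 8 0)
7: hit
8: hit
0: hit
6: fault, evict 7, frames (9 8 0 6)
8: hit
0: hit
8: hit
2: fault, evict 6, frames (9 8 0 2)
0: hit
8: hit
9: hit
7: fault, evict 2, frames (9 8 0 7)
9: hit
Page faults: 7.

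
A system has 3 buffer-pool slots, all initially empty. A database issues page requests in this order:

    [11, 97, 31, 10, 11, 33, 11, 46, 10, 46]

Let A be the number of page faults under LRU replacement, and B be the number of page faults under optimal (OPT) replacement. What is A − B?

Under LRU: F F F F F F . F F . → 8 faults.
Under OPT: F F F F . F . F . . → 6 faults.
A − B = 8 − 6 = 2.

2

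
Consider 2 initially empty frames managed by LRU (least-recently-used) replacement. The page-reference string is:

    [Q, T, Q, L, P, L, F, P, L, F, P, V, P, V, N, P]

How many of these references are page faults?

12

Q: fault, frames [Q]
T: fault, frames [Q, T]
Q: hit
L: fault, evict T, frames [Q, L]
P: fault, evict Q, frames [L, P]
L: hit
F: fault, evict P, frames [L, F]
P: fault, evict L, frames [F, P]
L: fault, evict F, frames [P, L]
F: fault, evict P, frames [L, F]
P: fault, evict L, frames [F, P]
V: fault, evict F, frames [P, V]
P: hit
V: hit
N: fault, evict P, frames [V, N]
P: fault, evict V, frames [N, P]
Page faults: 12.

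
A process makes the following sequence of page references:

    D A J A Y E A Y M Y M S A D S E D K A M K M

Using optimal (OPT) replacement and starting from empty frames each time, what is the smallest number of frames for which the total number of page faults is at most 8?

5

f=1: 22 faults
f=2: 14 faults
f=3: 11 faults
f=4: 9 faults
f=5: 8 faults
f=6: 8 faults
f=7: 8 faults
f=8: 8 faults
Smallest f with faults ≤ 8 is 5.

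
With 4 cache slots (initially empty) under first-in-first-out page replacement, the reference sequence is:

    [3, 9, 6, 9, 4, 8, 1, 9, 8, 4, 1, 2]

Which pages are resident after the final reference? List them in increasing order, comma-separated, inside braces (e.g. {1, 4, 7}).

{1, 2, 8, 9}

3: miss, frames (3)
9: miss, frames (3 9)
6: miss, frames (3 9 6)
9: hit
4: miss, frames (3 9 6 4)
8: miss, evict 3, frames (9 6 4 8)
1: miss, evict 9, frames (6 4 8 1)
9: miss, evict 6, frames (4 8 1 9)
8: hit
4: hit
1: hit
2: miss, evict 4, frames (8 1 9 2)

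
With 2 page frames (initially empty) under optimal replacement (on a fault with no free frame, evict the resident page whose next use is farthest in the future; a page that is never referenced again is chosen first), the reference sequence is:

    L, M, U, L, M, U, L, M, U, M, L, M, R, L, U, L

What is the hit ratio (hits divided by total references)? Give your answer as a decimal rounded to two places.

0.44

L → miss, frames {L}
M → miss, frames {L,M}
U → miss, evict M, frames {L,U}
L → hit
M → miss, evict L, frames {U,M}
U → hit
L → miss, evict U, frames {M,L}
M → hit
U → miss, evict L, frames {M,U}
M → hit
L → miss, evict U, frames {M,L}
M → hit
R → miss, evict M, frames {L,R}
L → hit
U → miss, evict R, frames {L,U}
L → hit
Hits: 7 of 16 references → 7/16 = 0.4375.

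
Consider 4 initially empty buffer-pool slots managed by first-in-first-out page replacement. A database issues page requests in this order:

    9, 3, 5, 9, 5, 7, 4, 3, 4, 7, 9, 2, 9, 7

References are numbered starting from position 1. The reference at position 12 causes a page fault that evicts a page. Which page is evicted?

5

pos 1: 9: fault, frames (9)
pos 2: 3: fault, frames (9 3)
pos 3: 5: fault, frames (9 3 5)
pos 4: 9: hit
pos 5: 5: hit
pos 6: 7: fault, frames (9 3 5 7)
pos 7: 4: fault, evict 9, frames (3 5 7 4)
pos 8: 3: hit
pos 9: 4: hit
pos 10: 7: hit
pos 11: 9: fault, evict 3, frames (5 7 4 9)
pos 12: 2: fault, evict 5, frames (7 4 9 2)
At position 12, page 5 is evicted.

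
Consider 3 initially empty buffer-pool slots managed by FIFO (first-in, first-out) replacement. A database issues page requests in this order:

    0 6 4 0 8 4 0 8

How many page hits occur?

0: miss, frames (0)
6: miss, frames (0 6)
4: miss, frames (0 6 4)
0: hit
8: miss, evict 0, frames (6 4 8)
4: hit
0: miss, evict 6, frames (4 8 0)
8: hit
Hits: 3.

3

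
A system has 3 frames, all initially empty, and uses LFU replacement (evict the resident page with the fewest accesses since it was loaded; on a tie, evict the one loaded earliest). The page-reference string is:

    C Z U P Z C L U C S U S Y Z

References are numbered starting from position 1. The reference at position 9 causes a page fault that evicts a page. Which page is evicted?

L

pos 1: C: fault, frames {C}
pos 2: Z: fault, frames {C,Z}
pos 3: U: fault, frames {C,Z,U}
pos 4: P: fault, evict C, frames {Z,U,P}
pos 5: Z: hit
pos 6: C: fault, evict U, frames {Z,P,C}
pos 7: L: fault, evict P, frames {Z,C,L}
pos 8: U: fault, evict C, frames {Z,L,U}
pos 9: C: fault, evict L, frames {Z,U,C}
At position 9, page L is evicted.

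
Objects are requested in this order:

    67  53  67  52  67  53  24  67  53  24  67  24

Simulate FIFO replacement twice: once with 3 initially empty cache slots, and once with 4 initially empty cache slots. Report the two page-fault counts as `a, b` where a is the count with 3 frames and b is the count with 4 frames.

3 frames: F F . F . . F F F . . . → 6 faults.
4 frames: F F . F . . F . . . . . → 4 faults.
4 < 6: adding a frame reduced faults, as is typical.

6, 4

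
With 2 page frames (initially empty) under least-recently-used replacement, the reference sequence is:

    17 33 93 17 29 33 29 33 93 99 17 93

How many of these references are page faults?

10

17 → miss, frames [17]
33 → miss, frames [17, 33]
93 → miss, evict 17, frames [33, 93]
17 → miss, evict 33, frames [93, 17]
29 → miss, evict 93, frames [17, 29]
33 → miss, evict 17, frames [29, 33]
29 → hit
33 → hit
93 → miss, evict 29, frames [33, 93]
99 → miss, evict 33, frames [93, 99]
17 → miss, evict 93, frames [99, 17]
93 → miss, evict 99, frames [17, 93]
Page faults: 10.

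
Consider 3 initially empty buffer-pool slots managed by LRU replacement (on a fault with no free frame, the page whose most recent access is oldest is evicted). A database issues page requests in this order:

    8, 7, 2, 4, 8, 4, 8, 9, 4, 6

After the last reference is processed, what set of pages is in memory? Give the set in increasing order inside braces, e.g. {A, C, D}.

{4, 6, 9}

8 → miss, frames {8}
7 → miss, frames {8,7}
2 → miss, frames {8,7,2}
4 → miss, evict 8, frames {7,2,4}
8 → miss, evict 7, frames {2,4,8}
4 → hit
8 → hit
9 → miss, evict 2, frames {4,8,9}
4 → hit
6 → miss, evict 8, frames {9,4,6}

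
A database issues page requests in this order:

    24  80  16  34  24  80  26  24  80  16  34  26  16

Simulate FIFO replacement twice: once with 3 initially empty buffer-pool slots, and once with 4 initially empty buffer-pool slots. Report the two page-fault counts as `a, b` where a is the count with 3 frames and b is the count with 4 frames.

3 frames: F F F F F F F . . F F . . → 9 faults.
4 frames: F F F F . . F F F F F F . → 10 faults.
10 > 9: adding a frame increased faults — Belady's anomaly.

9, 10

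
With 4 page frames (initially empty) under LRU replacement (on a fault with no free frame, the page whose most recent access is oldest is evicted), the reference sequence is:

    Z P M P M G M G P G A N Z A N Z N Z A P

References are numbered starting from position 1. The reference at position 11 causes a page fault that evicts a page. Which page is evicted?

pos 1: Z → fault, frames [Z]
pos 2: P → fault, frames [Z, P]
pos 3: M → fault, frames [Z, P, M]
pos 4: P → hit
pos 5: M → hit
pos 6: G → fault, frames [Z, P, M, G]
pos 7: M → hit
pos 8: G → hit
pos 9: P → hit
pos 10: G → hit
pos 11: A → fault, evict Z, frames [M, P, G, A]
At position 11, page Z is evicted.

Z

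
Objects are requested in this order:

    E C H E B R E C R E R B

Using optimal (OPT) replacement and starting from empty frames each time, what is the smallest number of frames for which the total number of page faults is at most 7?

3

f=1: 12 faults
f=2: 8 faults
f=3: 6 faults
f=4: 5 faults
f=5: 5 faults
Smallest f with faults ≤ 7 is 3.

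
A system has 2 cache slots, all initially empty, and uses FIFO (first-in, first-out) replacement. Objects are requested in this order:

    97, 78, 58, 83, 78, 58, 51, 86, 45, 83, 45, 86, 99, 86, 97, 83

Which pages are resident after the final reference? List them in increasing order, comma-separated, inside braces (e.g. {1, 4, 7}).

{83, 97}

97 -> miss, frames (97)
78 -> miss, frames (97 78)
58 -> miss, evict 97, frames (78 58)
83 -> miss, evict 78, frames (58 83)
78 -> miss, evict 58, frames (83 78)
58 -> miss, evict 83, frames (78 58)
51 -> miss, evict 78, frames (58 51)
86 -> miss, evict 58, frames (51 86)
45 -> miss, evict 51, frames (86 45)
83 -> miss, evict 86, frames (45 83)
45 -> hit
86 -> miss, evict 45, frames (83 86)
99 -> miss, evict 83, frames (86 99)
86 -> hit
97 -> miss, evict 86, frames (99 97)
83 -> miss, evict 99, frames (97 83)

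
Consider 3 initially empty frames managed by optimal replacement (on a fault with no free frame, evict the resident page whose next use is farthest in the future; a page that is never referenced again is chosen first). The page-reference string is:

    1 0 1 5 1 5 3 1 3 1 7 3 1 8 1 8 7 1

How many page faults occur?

6

1 → miss, frames [1]
0 → miss, frames [1, 0]
1 → hit
5 → miss, frames [1, 0, 5]
1 → hit
5 → hit
3 → miss, evict 5, frames [1, 0, 3]
1 → hit
3 → hit
1 → hit
7 → miss, evict 0, frames [1, 3, 7]
3 → hit
1 → hit
8 → miss, evict 3, frames [1, 7, 8]
1 → hit
8 → hit
7 → hit
1 → hit
Page faults: 6.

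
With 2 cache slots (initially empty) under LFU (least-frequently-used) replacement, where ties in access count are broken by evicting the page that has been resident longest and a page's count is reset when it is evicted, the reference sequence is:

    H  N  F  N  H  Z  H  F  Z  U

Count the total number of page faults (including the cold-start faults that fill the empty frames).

9

H -> miss, frames (H)
N -> miss, frames (H N)
F -> miss, evict H, frames (N F)
N -> hit
H -> miss, evict F, frames (N H)
Z -> miss, evict H, frames (N Z)
H -> miss, evict Z, frames (N H)
F -> miss, evict H, frames (N F)
Z -> miss, evict F, frames (N Z)
U -> miss, evict Z, frames (N U)
Page faults: 9.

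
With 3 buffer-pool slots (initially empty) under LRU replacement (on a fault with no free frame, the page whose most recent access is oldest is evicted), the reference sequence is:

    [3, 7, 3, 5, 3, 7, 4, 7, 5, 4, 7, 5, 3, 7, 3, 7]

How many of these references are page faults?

6

3: fault, frames {3}
7: fault, frames {3,7}
3: hit
5: fault, frames {7,3,5}
3: hit
7: hit
4: fault, evict 5, frames {3,7,4}
7: hit
5: fault, evict 3, frames {4,7,5}
4: hit
7: hit
5: hit
3: fault, evict 4, frames {7,5,3}
7: hit
3: hit
7: hit
Page faults: 6.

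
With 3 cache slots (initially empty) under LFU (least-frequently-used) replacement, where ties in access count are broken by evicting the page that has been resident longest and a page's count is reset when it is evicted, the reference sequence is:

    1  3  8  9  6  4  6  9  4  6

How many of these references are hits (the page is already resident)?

4

1 -> fault, frames [1]
3 -> fault, frames [1, 3]
8 -> fault, frames [1, 3, 8]
9 -> fault, evict 1, frames [3, 8, 9]
6 -> fault, evict 3, frames [8, 9, 6]
4 -> fault, evict 8, frames [9, 6, 4]
6 -> hit
9 -> hit
4 -> hit
6 -> hit
Hits: 4.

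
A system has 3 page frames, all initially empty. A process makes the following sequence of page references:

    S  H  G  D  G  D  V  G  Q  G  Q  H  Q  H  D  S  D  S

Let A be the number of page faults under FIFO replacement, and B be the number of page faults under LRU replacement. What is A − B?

Under FIFO: F F F F . . F . F F . F . . F F . . → 10 faults.
Under LRU: F F F F . . F . F . . F . . F F . . → 9 faults.
A − B = 10 − 9 = 1.

1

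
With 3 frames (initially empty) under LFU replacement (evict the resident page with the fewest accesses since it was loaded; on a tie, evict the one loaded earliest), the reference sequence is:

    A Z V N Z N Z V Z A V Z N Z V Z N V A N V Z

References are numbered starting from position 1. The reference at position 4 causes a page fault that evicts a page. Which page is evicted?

pos 1: A → miss, frames {A}
pos 2: Z → miss, frames {A,Z}
pos 3: V → miss, frames {A,Z,V}
pos 4: N → miss, evict A, frames {Z,V,N}
At position 4, page A is evicted.

A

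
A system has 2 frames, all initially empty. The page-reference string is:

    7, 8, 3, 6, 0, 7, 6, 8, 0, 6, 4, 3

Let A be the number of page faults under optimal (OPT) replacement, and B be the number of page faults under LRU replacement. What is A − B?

Under OPT: F F F F F . F F . F F F → 10 faults.
Under LRU: F F F F F F F F F F F F → 12 faults.
A − B = 10 − 12 = -2.

-2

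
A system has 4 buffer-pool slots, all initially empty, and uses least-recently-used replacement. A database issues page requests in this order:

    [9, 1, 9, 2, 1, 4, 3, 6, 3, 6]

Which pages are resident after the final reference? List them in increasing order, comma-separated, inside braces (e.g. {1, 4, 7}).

{1, 3, 4, 6}

9 → miss, frames (9)
1 → miss, frames (9 1)
9 → hit
2 → miss, frames (1 9 2)
1 → hit
4 → miss, frames (9 2 1 4)
3 → miss, evict 9, frames (2 1 4 3)
6 → miss, evict 2, frames (1 4 3 6)
3 → hit
6 → hit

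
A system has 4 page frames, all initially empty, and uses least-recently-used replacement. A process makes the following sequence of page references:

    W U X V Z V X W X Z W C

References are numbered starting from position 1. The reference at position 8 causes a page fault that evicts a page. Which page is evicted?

U

pos 1: W: fault, frames {W}
pos 2: U: fault, frames {W,U}
pos 3: X: fault, frames {W,U,X}
pos 4: V: fault, frames {W,U,X,V}
pos 5: Z: fault, evict W, frames {U,X,V,Z}
pos 6: V: hit
pos 7: X: hit
pos 8: W: fault, evict U, frames {Z,V,X,W}
At position 8, page U is evicted.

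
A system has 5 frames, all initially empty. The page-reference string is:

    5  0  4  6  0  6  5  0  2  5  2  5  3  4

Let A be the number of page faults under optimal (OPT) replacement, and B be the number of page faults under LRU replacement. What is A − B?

-1

Under OPT: F F F F . . . . F . . . F . → 6 faults.
Under LRU: F F F F . . . . F . . . F F → 7 faults.
A − B = 6 − 7 = -1.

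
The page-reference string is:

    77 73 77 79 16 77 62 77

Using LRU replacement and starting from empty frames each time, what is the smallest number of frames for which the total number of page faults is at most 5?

3

f=1: 8 faults
f=2: 6 faults
f=3: 5 faults
f=4: 5 faults
f=5: 5 faults
Smallest f with faults ≤ 5 is 3.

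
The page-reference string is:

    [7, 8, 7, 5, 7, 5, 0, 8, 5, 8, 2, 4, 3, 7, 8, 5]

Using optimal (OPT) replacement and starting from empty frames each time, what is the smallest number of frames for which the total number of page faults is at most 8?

3

f=1: 16 faults
f=2: 10 faults
f=3: 8 faults
f=4: 7 faults
f=5: 7 faults
f=6: 7 faults
f=7: 7 faults
Smallest f with faults ≤ 8 is 3.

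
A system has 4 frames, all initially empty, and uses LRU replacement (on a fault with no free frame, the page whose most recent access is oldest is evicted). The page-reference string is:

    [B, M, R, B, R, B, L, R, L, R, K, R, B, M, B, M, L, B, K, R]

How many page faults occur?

B: fault, frames (B)
M: fault, frames (B M)
R: fault, frames (B M R)
B: hit
R: hit
B: hit
L: fault, frames (M R B L)
R: hit
L: hit
R: hit
K: fault, evict M, frames (B L R K)
R: hit
B: hit
M: fault, evict L, frames (K R B M)
B: hit
M: hit
L: fault, evict K, frames (R B M L)
B: hit
K: fault, evict R, frames (M L B K)
R: fault, evict M, frames (L B K R)
Page faults: 9.

9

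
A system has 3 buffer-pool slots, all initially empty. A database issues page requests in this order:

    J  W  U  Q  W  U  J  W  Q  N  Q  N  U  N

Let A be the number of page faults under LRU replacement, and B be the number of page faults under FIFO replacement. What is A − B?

Under LRU: F F F F . . F . F F . . F . → 8 faults.
Under FIFO: F F F F . . F F . F F . F . → 9 faults.
A − B = 8 − 9 = -1.

-1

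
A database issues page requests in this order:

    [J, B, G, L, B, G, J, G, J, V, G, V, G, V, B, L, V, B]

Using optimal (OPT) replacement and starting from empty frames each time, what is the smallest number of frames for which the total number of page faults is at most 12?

2

f=1: 18 faults
f=2: 10 faults
f=3: 7 faults
f=4: 5 faults
f=5: 5 faults
Smallest f with faults ≤ 12 is 2.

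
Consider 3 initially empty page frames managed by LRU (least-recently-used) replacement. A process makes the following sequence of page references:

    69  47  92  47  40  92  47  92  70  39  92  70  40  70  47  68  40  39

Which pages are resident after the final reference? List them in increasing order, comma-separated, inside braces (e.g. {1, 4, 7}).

69 -> fault, frames {69}
47 -> fault, frames {69,47}
92 -> fault, frames {69,47,92}
47 -> hit
40 -> fault, evict 69, frames {92,47,40}
92 -> hit
47 -> hit
92 -> hit
70 -> fault, evict 40, frames {47,92,70}
39 -> fault, evict 47, frames {92,70,39}
92 -> hit
70 -> hit
40 -> fault, evict 39, frames {92,70,40}
70 -> hit
47 -> fault, evict 92, frames {40,70,47}
68 -> fault, evict 40, frames {70,47,68}
40 -> fault, evict 70, frames {47,68,40}
39 -> fault, evict 47, frames {68,40,39}

{39, 40, 68}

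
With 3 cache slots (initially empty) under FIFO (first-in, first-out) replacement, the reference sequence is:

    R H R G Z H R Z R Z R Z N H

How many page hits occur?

R → fault, frames [R]
H → fault, frames [R, H]
R → hit
G → fault, frames [R, H, G]
Z → fault, evict R, frames [H, G, Z]
H → hit
R → fault, evict H, frames [G, Z, R]
Z → hit
R → hit
Z → hit
R → hit
Z → hit
N → fault, evict G, frames [Z, R, N]
H → fault, evict Z, frames [R, N, H]
Hits: 7.

7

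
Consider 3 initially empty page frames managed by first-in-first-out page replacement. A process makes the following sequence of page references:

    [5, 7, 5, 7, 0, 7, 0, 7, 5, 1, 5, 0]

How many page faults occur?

5

5 → miss, frames (5)
7 → miss, frames (5 7)
5 → hit
7 → hit
0 → miss, frames (5 7 0)
7 → hit
0 → hit
7 → hit
5 → hit
1 → miss, evict 5, frames (7 0 1)
5 → miss, evict 7, frames (0 1 5)
0 → hit
Page faults: 5.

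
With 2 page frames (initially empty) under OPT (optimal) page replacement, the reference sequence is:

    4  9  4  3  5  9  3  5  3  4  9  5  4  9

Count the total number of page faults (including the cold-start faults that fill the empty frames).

8

4 → miss, frames (4)
9 → miss, frames (4 9)
4 → hit
3 → miss, evict 4, frames (9 3)
5 → miss, evict 3, frames (9 5)
9 → hit
3 → miss, evict 9, frames (5 3)
5 → hit
3 → hit
4 → miss, evict 3, frames (5 4)
9 → miss, evict 4, frames (5 9)
5 → hit
4 → miss, evict 5, frames (9 4)
9 → hit
Page faults: 8.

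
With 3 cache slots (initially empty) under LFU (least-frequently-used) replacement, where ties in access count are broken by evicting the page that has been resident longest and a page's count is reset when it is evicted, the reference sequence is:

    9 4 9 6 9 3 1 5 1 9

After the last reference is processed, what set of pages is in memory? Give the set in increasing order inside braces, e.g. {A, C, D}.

9 → miss, frames [9]
4 → miss, frames [9, 4]
9 → hit
6 → miss, frames [9, 4, 6]
9 → hit
3 → miss, evict 4, frames [9, 6, 3]
1 → miss, evict 6, frames [9, 3, 1]
5 → miss, evict 3, frames [9, 1, 5]
1 → hit
9 → hit

{1, 5, 9}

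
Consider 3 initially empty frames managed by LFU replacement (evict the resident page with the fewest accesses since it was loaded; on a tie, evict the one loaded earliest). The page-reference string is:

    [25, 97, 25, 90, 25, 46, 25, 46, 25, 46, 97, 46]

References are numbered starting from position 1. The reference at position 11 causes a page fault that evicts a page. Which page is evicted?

90

pos 1: 25 -> fault, frames [25]
pos 2: 97 -> fault, frames [25, 97]
pos 3: 25 -> hit
pos 4: 90 -> fault, frames [25, 97, 90]
pos 5: 25 -> hit
pos 6: 46 -> fault, evict 97, frames [25, 90, 46]
pos 7: 25 -> hit
pos 8: 46 -> hit
pos 9: 25 -> hit
pos 10: 46 -> hit
pos 11: 97 -> fault, evict 90, frames [25, 46, 97]
At position 11, page 90 is evicted.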